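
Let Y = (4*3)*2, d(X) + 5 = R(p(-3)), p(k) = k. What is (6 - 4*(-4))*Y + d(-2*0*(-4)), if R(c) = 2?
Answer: 525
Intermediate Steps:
d(X) = -3 (d(X) = -5 + 2 = -3)
Y = 24 (Y = 12*2 = 24)
(6 - 4*(-4))*Y + d(-2*0*(-4)) = (6 - 4*(-4))*24 - 3 = (6 + 16)*24 - 3 = 22*24 - 3 = 528 - 3 = 525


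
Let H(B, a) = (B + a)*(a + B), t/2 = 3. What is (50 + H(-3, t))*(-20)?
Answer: -1180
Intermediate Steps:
t = 6 (t = 2*3 = 6)
H(B, a) = (B + a)² (H(B, a) = (B + a)*(B + a) = (B + a)²)
(50 + H(-3, t))*(-20) = (50 + (-3 + 6)²)*(-20) = (50 + 3²)*(-20) = (50 + 9)*(-20) = 59*(-20) = -1180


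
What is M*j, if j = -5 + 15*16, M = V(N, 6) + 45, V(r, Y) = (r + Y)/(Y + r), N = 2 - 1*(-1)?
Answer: 10810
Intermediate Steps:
N = 3 (N = 2 + 1 = 3)
V(r, Y) = 1 (V(r, Y) = (Y + r)/(Y + r) = 1)
M = 46 (M = 1 + 45 = 46)
j = 235 (j = -5 + 240 = 235)
M*j = 46*235 = 10810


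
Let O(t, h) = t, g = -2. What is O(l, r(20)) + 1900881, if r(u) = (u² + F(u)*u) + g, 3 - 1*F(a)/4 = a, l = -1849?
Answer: 1899032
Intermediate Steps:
F(a) = 12 - 4*a
r(u) = -2 + u² + u*(12 - 4*u) (r(u) = (u² + (12 - 4*u)*u) - 2 = (u² + u*(12 - 4*u)) - 2 = -2 + u² + u*(12 - 4*u))
O(l, r(20)) + 1900881 = -1849 + 1900881 = 1899032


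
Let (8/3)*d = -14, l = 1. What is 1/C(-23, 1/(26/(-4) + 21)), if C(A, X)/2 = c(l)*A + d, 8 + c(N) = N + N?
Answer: 2/531 ≈ 0.0037665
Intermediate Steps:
c(N) = -8 + 2*N (c(N) = -8 + (N + N) = -8 + 2*N)
d = -21/4 (d = (3/8)*(-14) = -21/4 ≈ -5.2500)
C(A, X) = -21/2 - 12*A (C(A, X) = 2*((-8 + 2*1)*A - 21/4) = 2*((-8 + 2)*A - 21/4) = 2*(-6*A - 21/4) = 2*(-21/4 - 6*A) = -21/2 - 12*A)
1/C(-23, 1/(26/(-4) + 21)) = 1/(-21/2 - 12*(-23)) = 1/(-21/2 + 276) = 1/(531/2) = 2/531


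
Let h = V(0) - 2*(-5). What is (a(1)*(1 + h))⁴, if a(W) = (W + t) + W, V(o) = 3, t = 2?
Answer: 9834496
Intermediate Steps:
h = 13 (h = 3 - 2*(-5) = 3 + 10 = 13)
a(W) = 2 + 2*W (a(W) = (W + 2) + W = (2 + W) + W = 2 + 2*W)
(a(1)*(1 + h))⁴ = ((2 + 2*1)*(1 + 13))⁴ = ((2 + 2)*14)⁴ = (4*14)⁴ = 56⁴ = 9834496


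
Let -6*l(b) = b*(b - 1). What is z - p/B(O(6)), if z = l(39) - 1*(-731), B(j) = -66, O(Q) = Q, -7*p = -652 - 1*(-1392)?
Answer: 111434/231 ≈ 482.40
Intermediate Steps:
p = -740/7 (p = -(-652 - 1*(-1392))/7 = -(-652 + 1392)/7 = -⅐*740 = -740/7 ≈ -105.71)
l(b) = -b*(-1 + b)/6 (l(b) = -b*(b - 1)/6 = -b*(-1 + b)/6)
z = 484 (z = (⅙)*39*(1 - 1*39) - 1*(-731) = (⅙)*39*(1 - 39) + 731 = (⅙)*39*(-38) + 731 = -247 + 731 = 484)
z - p/B(O(6)) = 484 - (-740)/(7*(-66)) = 484 - (-740)*(-1)/(7*66) = 484 - 1*370/231 = 484 - 370/231 = 111434/231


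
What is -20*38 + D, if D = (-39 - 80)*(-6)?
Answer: -46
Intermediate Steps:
D = 714 (D = -119*(-6) = 714)
-20*38 + D = -20*38 + 714 = -760 + 714 = -46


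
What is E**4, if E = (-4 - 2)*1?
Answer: 1296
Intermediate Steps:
E = -6 (E = -6*1 = -6)
E**4 = (-6)**4 = 1296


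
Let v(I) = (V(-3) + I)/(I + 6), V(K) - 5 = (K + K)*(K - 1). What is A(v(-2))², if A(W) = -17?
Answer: 289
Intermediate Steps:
V(K) = 5 + 2*K*(-1 + K) (V(K) = 5 + (K + K)*(K - 1) = 5 + (2*K)*(-1 + K) = 5 + 2*K*(-1 + K))
v(I) = (29 + I)/(6 + I) (v(I) = ((5 - 2*(-3) + 2*(-3)²) + I)/(I + 6) = ((5 + 6 + 2*9) + I)/(6 + I) = ((5 + 6 + 18) + I)/(6 + I) = (29 + I)/(6 + I))
A(v(-2))² = (-17)² = 289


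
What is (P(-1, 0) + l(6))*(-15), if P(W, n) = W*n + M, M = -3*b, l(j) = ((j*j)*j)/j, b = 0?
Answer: -540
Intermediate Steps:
l(j) = j² (l(j) = (j²*j)/j = j³/j = j²)
M = 0 (M = -3*0 = 0)
P(W, n) = W*n (P(W, n) = W*n + 0 = W*n)
(P(-1, 0) + l(6))*(-15) = (-1*0 + 6²)*(-15) = (0 + 36)*(-15) = 36*(-15) = -540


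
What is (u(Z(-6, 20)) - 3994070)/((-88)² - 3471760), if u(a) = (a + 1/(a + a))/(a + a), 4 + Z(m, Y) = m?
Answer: 1597627799/1385606400 ≈ 1.1530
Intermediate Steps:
Z(m, Y) = -4 + m
u(a) = (a + 1/(2*a))/(2*a) (u(a) = (a + 1/(2*a))/((2*a)) = (a + 1/(2*a))*(1/(2*a)) = (a + 1/(2*a))/(2*a))
(u(Z(-6, 20)) - 3994070)/((-88)² - 3471760) = ((½ + 1/(4*(-4 - 6)²)) - 3994070)/((-88)² - 3471760) = ((½ + (¼)/(-10)²) - 3994070)/(7744 - 3471760) = ((½ + (¼)*(1/100)) - 3994070)/(-3464016) = ((½ + 1/400) - 3994070)*(-1/3464016) = (201/400 - 3994070)*(-1/3464016) = -1597627799/400*(-1/3464016) = 1597627799/1385606400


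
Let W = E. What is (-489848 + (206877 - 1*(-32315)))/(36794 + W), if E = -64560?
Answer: 125328/13883 ≈ 9.0274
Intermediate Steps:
W = -64560
(-489848 + (206877 - 1*(-32315)))/(36794 + W) = (-489848 + (206877 - 1*(-32315)))/(36794 - 64560) = (-489848 + (206877 + 32315))/(-27766) = (-489848 + 239192)*(-1/27766) = -250656*(-1/27766) = 125328/13883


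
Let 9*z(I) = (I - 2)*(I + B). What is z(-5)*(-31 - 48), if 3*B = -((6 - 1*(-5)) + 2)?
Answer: -15484/27 ≈ -573.48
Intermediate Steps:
B = -13/3 (B = (-((6 - 1*(-5)) + 2))/3 = (-((6 + 5) + 2))/3 = (-(11 + 2))/3 = (-1*13)/3 = (1/3)*(-13) = -13/3 ≈ -4.3333)
z(I) = (-2 + I)*(-13/3 + I)/9 (z(I) = ((I - 2)*(I - 13/3))/9 = ((-2 + I)*(-13/3 + I))/9 = (-2 + I)*(-13/3 + I)/9)
z(-5)*(-31 - 48) = (26/27 - 19/27*(-5) + (1/9)*(-5)**2)*(-31 - 48) = (26/27 + 95/27 + (1/9)*25)*(-79) = (26/27 + 95/27 + 25/9)*(-79) = (196/27)*(-79) = -15484/27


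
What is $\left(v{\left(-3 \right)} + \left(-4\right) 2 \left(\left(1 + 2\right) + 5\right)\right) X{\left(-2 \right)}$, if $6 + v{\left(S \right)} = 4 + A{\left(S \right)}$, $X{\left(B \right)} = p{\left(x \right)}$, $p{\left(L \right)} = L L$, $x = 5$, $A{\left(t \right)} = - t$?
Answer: $-1575$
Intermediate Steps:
$p{\left(L \right)} = L^{2}$
$X{\left(B \right)} = 25$ ($X{\left(B \right)} = 5^{2} = 25$)
$v{\left(S \right)} = -2 - S$ ($v{\left(S \right)} = -6 - \left(-4 + S\right) = -2 - S$)
$\left(v{\left(-3 \right)} + \left(-4\right) 2 \left(\left(1 + 2\right) + 5\right)\right) X{\left(-2 \right)} = \left(\left(-2 - -3\right) + \left(-4\right) 2 \left(\left(1 + 2\right) + 5\right)\right) 25 = \left(\left(-2 + 3\right) - 8 \left(3 + 5\right)\right) 25 = \left(1 - 64\right) 25 = \left(-63\right) 25 = -1575$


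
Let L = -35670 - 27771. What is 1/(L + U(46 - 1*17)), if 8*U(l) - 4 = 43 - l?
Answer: -4/253755 ≈ -1.5763e-5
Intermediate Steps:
U(l) = 47/8 - l/8 (U(l) = ½ + (43 - l)/8 = ½ + (43/8 - l/8) = 47/8 - l/8)
L = -63441
1/(L + U(46 - 1*17)) = 1/(-63441 + (47/8 - (46 - 1*17)/8)) = 1/(-63441 + (47/8 - (46 - 17)/8)) = 1/(-63441 + (47/8 - ⅛*29)) = 1/(-63441 + (47/8 - 29/8)) = 1/(-63441 + 9/4) = 1/(-253755/4) = -4/253755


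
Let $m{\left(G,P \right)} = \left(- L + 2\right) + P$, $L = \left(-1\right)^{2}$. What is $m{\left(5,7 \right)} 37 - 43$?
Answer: $253$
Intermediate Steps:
$L = 1$
$m{\left(G,P \right)} = 1 + P$ ($m{\left(G,P \right)} = \left(\left(-1\right) 1 + 2\right) + P = \left(-1 + 2\right) + P = 1 + P$)
$m{\left(5,7 \right)} 37 - 43 = \left(1 + 7\right) 37 - 43 = 8 \cdot 37 - 43 = 296 - 43 = 253$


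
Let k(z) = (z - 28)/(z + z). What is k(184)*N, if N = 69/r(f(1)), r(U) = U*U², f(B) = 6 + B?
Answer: 117/1372 ≈ 0.085277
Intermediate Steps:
k(z) = (-28 + z)/(2*z) (k(z) = (-28 + z)/((2*z)) = (-28 + z)*(1/(2*z)) = (-28 + z)/(2*z))
r(U) = U³
N = 69/343 (N = 69/((6 + 1)³) = 69/(7³) = 69/343 ≈ 0.20117)
k(184)*N = ((½)*(-28 + 184)/184)*(69/343) = ((½)*(1/184)*156)*(69/343) = (39/92)*(69/343) = 117/1372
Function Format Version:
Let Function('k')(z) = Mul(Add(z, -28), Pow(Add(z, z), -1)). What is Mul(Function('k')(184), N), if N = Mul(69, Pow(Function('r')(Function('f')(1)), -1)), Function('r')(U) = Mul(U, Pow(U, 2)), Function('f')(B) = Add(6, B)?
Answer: Rational(117, 1372) ≈ 0.085277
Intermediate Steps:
Function('k')(z) = Mul(Rational(1, 2), Pow(z, -1), Add(-28, z)) (Function('k')(z) = Mul(Add(-28, z), Pow(Mul(2, z), -1)) = Mul(Add(-28, z), Mul(Rational(1, 2), Pow(z, -1))) = Mul(Rational(1, 2), Pow(z, -1), Add(-28, z)))
Function('r')(U) = Pow(U, 3)
N = Rational(69, 343) (N = Mul(69, Pow(Pow(Add(6, 1), 3), -1)) = Mul(69, Pow(Pow(7, 3), -1)) = Mul(69, Pow(343, -1)) = Mul(69, Rational(1, 343)) = Rational(69, 343) ≈ 0.20117)
Mul(Function('k')(184), N) = Mul(Mul(Rational(1, 2), Pow(184, -1), Add(-28, 184)), Rational(69, 343)) = Mul(Mul(Rational(1, 2), Rational(1, 184), 156), Rational(69, 343)) = Mul(Rational(39, 92), Rational(69, 343)) = Rational(117, 1372)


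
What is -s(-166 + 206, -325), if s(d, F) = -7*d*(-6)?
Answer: -1680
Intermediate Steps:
s(d, F) = 42*d
-s(-166 + 206, -325) = -42*(-166 + 206) = -42*40 = -1*1680 = -1680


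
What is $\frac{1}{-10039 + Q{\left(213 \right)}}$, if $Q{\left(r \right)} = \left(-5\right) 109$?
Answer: $- \frac{1}{10584} \approx -9.4482 \cdot 10^{-5}$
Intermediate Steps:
$Q{\left(r \right)} = -545$
$\frac{1}{-10039 + Q{\left(213 \right)}} = \frac{1}{-10039 - 545} = \frac{1}{-10584} = - \frac{1}{10584}$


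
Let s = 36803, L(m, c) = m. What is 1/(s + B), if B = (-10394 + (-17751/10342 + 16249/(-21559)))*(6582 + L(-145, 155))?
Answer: -222963178/14912953480478329 ≈ -1.4951e-8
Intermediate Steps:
B = -14921159194318263/222963178 (B = (-10394 + (-17751/10342 + 16249/(-21559)))*(6582 - 145) = (-10394 + (-17751*1/10342 + 16249*(-1/21559)))*6437 = (-10394 + (-17751/10342 - 16249/21559))*6437 = (-10394 - 550740967/222963178)*6437 = -2318030013099/222963178*6437 = -14921159194318263/222963178 ≈ -6.6922e+7)
1/(s + B) = 1/(36803 - 14921159194318263/222963178) = 1/(-14912953480478329/222963178) = -222963178/14912953480478329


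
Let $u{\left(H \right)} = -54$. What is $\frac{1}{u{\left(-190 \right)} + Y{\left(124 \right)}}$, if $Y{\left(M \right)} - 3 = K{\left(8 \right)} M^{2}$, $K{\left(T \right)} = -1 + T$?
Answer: $\frac{1}{107581} \approx 9.2953 \cdot 10^{-6}$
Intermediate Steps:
$Y{\left(M \right)} = 3 + 7 M^{2}$ ($Y{\left(M \right)} = 3 + \left(-1 + 8\right) M^{2} = 3 + 7 M^{2}$)
$\frac{1}{u{\left(-190 \right)} + Y{\left(124 \right)}} = \frac{1}{-54 + \left(3 + 7 \cdot 124^{2}\right)} = \frac{1}{-54 + \left(3 + 7 \cdot 15376\right)} = \frac{1}{-54 + \left(3 + 107632\right)} = \frac{1}{-54 + 107635} = \frac{1}{107581}$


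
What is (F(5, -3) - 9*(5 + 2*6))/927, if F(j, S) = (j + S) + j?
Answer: -146/927 ≈ -0.15750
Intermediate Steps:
F(j, S) = S + 2*j (F(j, S) = (S + j) + j = S + 2*j)
(F(5, -3) - 9*(5 + 2*6))/927 = ((-3 + 2*5) - 9*(5 + 2*6))/927 = ((-3 + 10) - 9*(5 + 12))*(1/927) = (7 - 9*17)*(1/927) = (7 - 153)*(1/927) = -146*1/927 = -146/927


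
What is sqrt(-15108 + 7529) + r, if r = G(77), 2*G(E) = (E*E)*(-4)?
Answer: -11858 + I*sqrt(7579) ≈ -11858.0 + 87.057*I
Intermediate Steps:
G(E) = -2*E**2 (G(E) = ((E*E)*(-4))/2 = (E**2*(-4))/2 = (-4*E**2)/2 = -2*E**2)
r = -11858 (r = -2*77**2 = -2*5929 = -11858)
sqrt(-15108 + 7529) + r = sqrt(-15108 + 7529) - 11858 = sqrt(-7579) - 11858 = I*sqrt(7579) - 11858 = -11858 + I*sqrt(7579)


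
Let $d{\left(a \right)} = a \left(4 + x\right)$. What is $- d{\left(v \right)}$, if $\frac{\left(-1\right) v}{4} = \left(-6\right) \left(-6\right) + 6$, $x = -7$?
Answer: $-504$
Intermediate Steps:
$v = -168$ ($v = - 4 \left(\left(-6\right) \left(-6\right) + 6\right) = - 4 \left(36 + 6\right) = \left(-4\right) 42 = -168$)
$d{\left(a \right)} = - 3 a$ ($d{\left(a \right)} = a \left(4 - 7\right) = a \left(-3\right) = - 3 a$)
$- d{\left(v \right)} = - \left(-3\right) \left(-168\right) = \left(-1\right) 504 = -504$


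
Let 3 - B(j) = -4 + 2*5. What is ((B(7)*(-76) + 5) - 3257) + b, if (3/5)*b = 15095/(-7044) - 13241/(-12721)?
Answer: -813405969583/268820172 ≈ -3025.8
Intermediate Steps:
B(j) = -3 (B(j) = 3 - (-4 + 2*5) = 3 - (-4 + 10) = 3 - 1*6 = 3 - 6 = -3)
b = -493769455/268820172 (b = 5*(15095/(-7044) - 13241/(-12721))/3 = 5*(15095*(-1/7044) - 13241*(-1/12721))/3 = 5*(-15095/7044 + 13241/12721)/3 = (5/3)*(-98753891/89606724) = -493769455/268820172 ≈ -1.8368)
((B(7)*(-76) + 5) - 3257) + b = ((-3*(-76) + 5) - 3257) - 493769455/268820172 = ((228 + 5) - 3257) - 493769455/268820172 = (233 - 3257) - 493769455/268820172 = -3024 - 493769455/268820172 = -813405969583/268820172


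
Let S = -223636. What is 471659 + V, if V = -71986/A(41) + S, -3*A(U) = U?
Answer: 10384901/41 ≈ 2.5329e+5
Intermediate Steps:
A(U) = -U/3
V = -8953118/41 (V = -71986/((-⅓*41)) - 223636 = -71986/(-41/3) - 223636 = -71986*(-3/41) - 223636 = 215958/41 - 223636 = -8953118/41 ≈ -2.1837e+5)
471659 + V = 471659 - 8953118/41 = 10384901/41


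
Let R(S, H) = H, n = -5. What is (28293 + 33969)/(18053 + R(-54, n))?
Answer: 10377/3008 ≈ 3.4498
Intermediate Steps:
(28293 + 33969)/(18053 + R(-54, n)) = (28293 + 33969)/(18053 - 5) = 62262/18048 = 62262*(1/18048) = 10377/3008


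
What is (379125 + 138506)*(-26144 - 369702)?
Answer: -204902160826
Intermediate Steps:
(379125 + 138506)*(-26144 - 369702) = 517631*(-395846) = -204902160826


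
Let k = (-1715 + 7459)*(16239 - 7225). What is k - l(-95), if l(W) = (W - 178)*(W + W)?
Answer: 51724546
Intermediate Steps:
l(W) = 2*W*(-178 + W) (l(W) = (-178 + W)*(2*W) = 2*W*(-178 + W))
k = 51776416 (k = 5744*9014 = 51776416)
k - l(-95) = 51776416 - 2*(-95)*(-178 - 95) = 51776416 - 2*(-95)*(-273) = 51776416 - 1*51870 = 51776416 - 51870 = 51724546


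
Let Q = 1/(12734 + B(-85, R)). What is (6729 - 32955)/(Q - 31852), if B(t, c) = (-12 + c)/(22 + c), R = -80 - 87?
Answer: 16143055878/19606063241 ≈ 0.82337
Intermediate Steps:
R = -167
B(t, c) = (-12 + c)/(22 + c)
Q = 145/1846609 (Q = 1/(12734 + (-12 - 167)/(22 - 167)) = 1/(12734 - 179/(-145)) = 1/(12734 - 1/145*(-179)) = 1/(12734 + 179/145) = 1/(1846609/145) = 145/1846609 ≈ 7.8522e-5)
(6729 - 32955)/(Q - 31852) = (6729 - 32955)/(145/1846609 - 31852) = -26226/(-58818189723/1846609) = -26226*(-1846609/58818189723) = 16143055878/19606063241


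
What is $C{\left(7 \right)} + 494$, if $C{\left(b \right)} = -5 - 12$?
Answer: $477$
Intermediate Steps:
$C{\left(b \right)} = -17$ ($C{\left(b \right)} = -5 - 12 = -17$)
$C{\left(7 \right)} + 494 = -17 + 494 = 477$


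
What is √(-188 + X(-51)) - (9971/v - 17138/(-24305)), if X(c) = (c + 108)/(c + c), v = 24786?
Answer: -667127623/602423730 + I*√217974/34 ≈ -1.1074 + 13.732*I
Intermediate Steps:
X(c) = (108 + c)/(2*c) (X(c) = (108 + c)/((2*c)) = (108 + c)*(1/(2*c)) = (108 + c)/(2*c))
√(-188 + X(-51)) - (9971/v - 17138/(-24305)) = √(-188 + (½)*(108 - 51)/(-51)) - (9971/24786 - 17138/(-24305)) = √(-188 + (½)*(-1/51)*57) - (9971*(1/24786) - 17138*(-1/24305)) = √(-188 - 19/34) - (9971/24786 + 17138/24305) = √(-6411/34) - 1*667127623/602423730 = I*√217974/34 - 667127623/602423730 = -667127623/602423730 + I*√217974/34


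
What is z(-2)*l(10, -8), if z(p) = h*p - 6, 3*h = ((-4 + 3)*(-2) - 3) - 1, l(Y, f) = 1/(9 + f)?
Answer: -14/3 ≈ -4.6667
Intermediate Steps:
h = -⅔ (h = (((-4 + 3)*(-2) - 3) - 1)/3 = ((-1*(-2) - 3) - 1)/3 = ((2 - 3) - 1)/3 = (-1 - 1)/3 = (⅓)*(-2) = -⅔ ≈ -0.66667)
z(p) = -6 - 2*p/3 (z(p) = -2*p/3 - 6 = -6 - 2*p/3)
z(-2)*l(10, -8) = (-6 - ⅔*(-2))/(9 - 8) = (-6 + 4/3)/1 = -14/3*1 = -14/3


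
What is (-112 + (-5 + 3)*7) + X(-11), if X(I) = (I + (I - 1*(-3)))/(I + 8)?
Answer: -359/3 ≈ -119.67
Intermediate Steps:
X(I) = (3 + 2*I)/(8 + I) (X(I) = (I + (I + 3))/(8 + I) = (I + (3 + I))/(8 + I) = (3 + 2*I)/(8 + I))
(-112 + (-5 + 3)*7) + X(-11) = (-112 + (-5 + 3)*7) + (3 + 2*(-11))/(8 - 11) = (-112 - 2*7) + (3 - 22)/(-3) = (-112 - 14) - 1/3*(-19) = -126 + 19/3 = -359/3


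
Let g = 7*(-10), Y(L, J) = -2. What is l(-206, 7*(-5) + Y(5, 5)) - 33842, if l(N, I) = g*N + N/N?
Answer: -19421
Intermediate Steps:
g = -70
l(N, I) = 1 - 70*N (l(N, I) = -70*N + N/N = -70*N + 1 = 1 - 70*N)
l(-206, 7*(-5) + Y(5, 5)) - 33842 = (1 - 70*(-206)) - 33842 = (1 + 14420) - 33842 = 14421 - 33842 = -19421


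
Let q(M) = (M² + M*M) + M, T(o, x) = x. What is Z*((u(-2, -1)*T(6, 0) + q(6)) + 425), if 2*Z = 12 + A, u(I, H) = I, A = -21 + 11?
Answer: 503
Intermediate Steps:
A = -10
q(M) = M + 2*M² (q(M) = (M² + M²) + M = 2*M² + M = M + 2*M²)
Z = 1 (Z = (12 - 10)/2 = (½)*2 = 1)
Z*((u(-2, -1)*T(6, 0) + q(6)) + 425) = 1*((-2*0 + 6*(1 + 2*6)) + 425) = 1*((0 + 6*(1 + 12)) + 425) = 1*((0 + 6*13) + 425) = 1*((0 + 78) + 425) = 1*(78 + 425) = 1*503 = 503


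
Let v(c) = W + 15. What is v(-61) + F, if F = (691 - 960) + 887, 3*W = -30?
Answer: 623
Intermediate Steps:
W = -10 (W = (1/3)*(-30) = -10)
v(c) = 5 (v(c) = -10 + 15 = 5)
F = 618 (F = -269 + 887 = 618)
v(-61) + F = 5 + 618 = 623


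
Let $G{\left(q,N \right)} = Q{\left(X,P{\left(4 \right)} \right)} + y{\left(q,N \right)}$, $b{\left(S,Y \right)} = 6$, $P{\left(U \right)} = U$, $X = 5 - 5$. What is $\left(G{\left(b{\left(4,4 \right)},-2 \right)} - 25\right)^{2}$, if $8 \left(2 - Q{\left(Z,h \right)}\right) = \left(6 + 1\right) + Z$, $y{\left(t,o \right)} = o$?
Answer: $\frac{42849}{64} \approx 669.52$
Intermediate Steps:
$X = 0$ ($X = 5 - 5 = 0$)
$Q{\left(Z,h \right)} = \frac{9}{8} - \frac{Z}{8}$ ($Q{\left(Z,h \right)} = 2 - \frac{\left(6 + 1\right) + Z}{8} = 2 - \frac{7 + Z}{8} = 2 - \left(\frac{7}{8} + \frac{Z}{8}\right) = \frac{9}{8} - \frac{Z}{8}$)
$G{\left(q,N \right)} = \frac{9}{8} + N$ ($G{\left(q,N \right)} = \left(\frac{9}{8} - 0\right) + N = \left(\frac{9}{8} + 0\right) + N = \frac{9}{8} + N$)
$\left(G{\left(b{\left(4,4 \right)},-2 \right)} - 25\right)^{2} = \left(\left(\frac{9}{8} - 2\right) - 25\right)^{2} = \left(- \frac{7}{8} - 25\right)^{2} = \left(- \frac{207}{8}\right)^{2} = \frac{42849}{64}$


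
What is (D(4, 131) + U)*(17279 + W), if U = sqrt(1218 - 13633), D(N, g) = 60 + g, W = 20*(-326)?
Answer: 2054969 + 10759*I*sqrt(12415) ≈ 2.055e+6 + 1.1988e+6*I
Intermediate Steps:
W = -6520
U = I*sqrt(12415) (U = sqrt(-12415) = I*sqrt(12415) ≈ 111.42*I)
(D(4, 131) + U)*(17279 + W) = ((60 + 131) + I*sqrt(12415))*(17279 - 6520) = (191 + I*sqrt(12415))*10759 = 2054969 + 10759*I*sqrt(12415)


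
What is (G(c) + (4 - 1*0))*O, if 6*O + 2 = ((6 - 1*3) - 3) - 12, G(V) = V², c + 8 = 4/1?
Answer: -140/3 ≈ -46.667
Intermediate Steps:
c = -4 (c = -8 + 4/1 = -8 + 4*1 = -8 + 4 = -4)
O = -7/3 (O = -⅓ + (((6 - 1*3) - 3) - 12)/6 = -⅓ + (((6 - 3) - 3) - 12)/6 = -⅓ + ((3 - 3) - 12)/6 = -⅓ + (0 - 12)/6 = -⅓ + (⅙)*(-12) = -⅓ - 2 = -7/3 ≈ -2.3333)
(G(c) + (4 - 1*0))*O = ((-4)² + (4 - 1*0))*(-7/3) = (16 + (4 + 0))*(-7/3) = (16 + 4)*(-7/3) = 20*(-7/3) = -140/3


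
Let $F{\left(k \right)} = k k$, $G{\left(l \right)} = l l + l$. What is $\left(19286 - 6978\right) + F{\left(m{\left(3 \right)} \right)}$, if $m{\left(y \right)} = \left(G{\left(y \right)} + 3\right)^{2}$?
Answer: $62933$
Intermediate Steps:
$G{\left(l \right)} = l + l^{2}$ ($G{\left(l \right)} = l^{2} + l = l + l^{2}$)
$m{\left(y \right)} = \left(3 + y \left(1 + y\right)\right)^{2}$ ($m{\left(y \right)} = \left(y \left(1 + y\right) + 3\right)^{2} = \left(3 + y \left(1 + y\right)\right)^{2}$)
$F{\left(k \right)} = k^{2}$
$\left(19286 - 6978\right) + F{\left(m{\left(3 \right)} \right)} = \left(19286 - 6978\right) + \left(\left(3 + 3 \left(1 + 3\right)\right)^{2}\right)^{2} = 12308 + \left(\left(3 + 3 \cdot 4\right)^{2}\right)^{2} = 12308 + \left(\left(3 + 12\right)^{2}\right)^{2} = 12308 + \left(15^{2}\right)^{2} = 12308 + 225^{2} = 12308 + 50625 = 62933$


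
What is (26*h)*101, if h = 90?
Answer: 236340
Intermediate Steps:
(26*h)*101 = (26*90)*101 = 2340*101 = 236340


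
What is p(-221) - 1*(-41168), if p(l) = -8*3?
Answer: 41144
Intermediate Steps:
p(l) = -24
p(-221) - 1*(-41168) = -24 - 1*(-41168) = -24 + 41168 = 41144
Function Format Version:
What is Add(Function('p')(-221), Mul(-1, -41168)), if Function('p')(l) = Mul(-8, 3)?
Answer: 41144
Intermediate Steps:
Function('p')(l) = -24
Add(Function('p')(-221), Mul(-1, -41168)) = Add(-24, Mul(-1, -41168)) = Add(-24, 41168) = 41144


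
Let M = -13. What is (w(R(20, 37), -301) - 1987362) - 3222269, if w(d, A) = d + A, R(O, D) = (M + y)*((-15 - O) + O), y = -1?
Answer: -5209722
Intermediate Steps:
R(O, D) = 210 (R(O, D) = (-13 - 1)*((-15 - O) + O) = -14*(-15) = 210)
w(d, A) = A + d
(w(R(20, 37), -301) - 1987362) - 3222269 = ((-301 + 210) - 1987362) - 3222269 = (-91 - 1987362) - 3222269 = -1987453 - 3222269 = -5209722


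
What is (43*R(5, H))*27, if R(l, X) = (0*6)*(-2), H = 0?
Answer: 0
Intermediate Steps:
R(l, X) = 0 (R(l, X) = 0*(-2) = 0)
(43*R(5, H))*27 = (43*0)*27 = 0*27 = 0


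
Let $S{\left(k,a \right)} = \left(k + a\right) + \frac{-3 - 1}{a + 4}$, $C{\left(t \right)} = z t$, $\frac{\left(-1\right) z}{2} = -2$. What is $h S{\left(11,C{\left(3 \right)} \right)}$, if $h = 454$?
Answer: $\frac{20657}{2} \approx 10329.0$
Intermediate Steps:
$z = 4$ ($z = \left(-2\right) \left(-2\right) = 4$)
$C{\left(t \right)} = 4 t$
$S{\left(k,a \right)} = a + k - \frac{4}{4 + a}$ ($S{\left(k,a \right)} = \left(a + k\right) - \frac{4}{4 + a} = a + k - \frac{4}{4 + a}$)
$h S{\left(11,C{\left(3 \right)} \right)} = 454 \frac{-4 + \left(4 \cdot 3\right)^{2} + 4 \cdot 4 \cdot 3 + 4 \cdot 11 + 4 \cdot 3 \cdot 11}{4 + 4 \cdot 3} = 454 \frac{-4 + 12^{2} + 4 \cdot 12 + 44 + 12 \cdot 11}{4 + 12} = 454 \frac{-4 + 144 + 48 + 44 + 132}{16} = 454 \cdot \frac{1}{16} \cdot 364 = 454 \cdot \frac{91}{4} = \frac{20657}{2}$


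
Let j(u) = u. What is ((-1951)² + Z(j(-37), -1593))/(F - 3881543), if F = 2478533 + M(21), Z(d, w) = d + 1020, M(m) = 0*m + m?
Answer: -181304/66809 ≈ -2.7138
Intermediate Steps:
M(m) = m (M(m) = 0 + m = m)
Z(d, w) = 1020 + d
F = 2478554 (F = 2478533 + 21 = 2478554)
((-1951)² + Z(j(-37), -1593))/(F - 3881543) = ((-1951)² + (1020 - 37))/(2478554 - 3881543) = (3806401 + 983)/(-1402989) = 3807384*(-1/1402989) = -181304/66809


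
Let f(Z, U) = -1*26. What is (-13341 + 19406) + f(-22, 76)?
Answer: 6039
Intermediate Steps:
f(Z, U) = -26
(-13341 + 19406) + f(-22, 76) = (-13341 + 19406) - 26 = 6065 - 26 = 6039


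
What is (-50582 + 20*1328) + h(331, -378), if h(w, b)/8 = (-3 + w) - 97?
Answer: -22174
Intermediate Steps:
h(w, b) = -800 + 8*w (h(w, b) = 8*((-3 + w) - 97) = 8*(-100 + w) = -800 + 8*w)
(-50582 + 20*1328) + h(331, -378) = (-50582 + 20*1328) + (-800 + 8*331) = (-50582 + 26560) + (-800 + 2648) = -24022 + 1848 = -22174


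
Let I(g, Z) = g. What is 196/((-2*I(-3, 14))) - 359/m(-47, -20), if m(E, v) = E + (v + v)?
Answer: 1067/29 ≈ 36.793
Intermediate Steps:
m(E, v) = E + 2*v
196/((-2*I(-3, 14))) - 359/m(-47, -20) = 196/((-2*(-3))) - 359/(-47 + 2*(-20)) = 196/6 - 359/(-47 - 40) = 196*(1/6) - 359/(-87) = 98/3 - 359*(-1/87) = 98/3 + 359/87 = 1067/29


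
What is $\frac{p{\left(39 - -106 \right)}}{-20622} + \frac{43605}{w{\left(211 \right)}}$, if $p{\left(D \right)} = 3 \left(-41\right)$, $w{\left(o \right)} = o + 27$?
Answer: $\frac{629728}{3437} \approx 183.22$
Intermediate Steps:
$w{\left(o \right)} = 27 + o$
$p{\left(D \right)} = -123$
$\frac{p{\left(39 - -106 \right)}}{-20622} + \frac{43605}{w{\left(211 \right)}} = - \frac{123}{-20622} + \frac{43605}{27 + 211} = \left(-123\right) \left(- \frac{1}{20622}\right) + \frac{43605}{238} = \frac{41}{6874} + 43605 \cdot \frac{1}{238} = \frac{41}{6874} + \frac{2565}{14} = \frac{629728}{3437}$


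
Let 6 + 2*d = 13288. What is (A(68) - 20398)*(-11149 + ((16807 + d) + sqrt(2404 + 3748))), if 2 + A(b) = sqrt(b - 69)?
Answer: -(12299 + 2*sqrt(1538))*(20400 - I) ≈ -2.525e+8 + 12377.0*I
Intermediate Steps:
d = 6641 (d = -3 + (1/2)*13288 = -3 + 6644 = 6641)
A(b) = -2 + sqrt(-69 + b) (A(b) = -2 + sqrt(b - 69) = -2 + sqrt(-69 + b))
(A(68) - 20398)*(-11149 + ((16807 + d) + sqrt(2404 + 3748))) = ((-2 + sqrt(-69 + 68)) - 20398)*(-11149 + ((16807 + 6641) + sqrt(2404 + 3748))) = ((-2 + sqrt(-1)) - 20398)*(-11149 + (23448 + sqrt(6152))) = ((-2 + I) - 20398)*(-11149 + (23448 + 2*sqrt(1538))) = (-20400 + I)*(12299 + 2*sqrt(1538))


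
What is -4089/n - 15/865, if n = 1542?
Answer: -237341/88922 ≈ -2.6691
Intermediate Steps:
-4089/n - 15/865 = -4089/1542 - 15/865 = -4089*1/1542 - 15*1/865 = -1363/514 - 3/173 = -237341/88922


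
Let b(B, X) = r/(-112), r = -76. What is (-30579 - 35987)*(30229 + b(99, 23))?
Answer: -28171762973/14 ≈ -2.0123e+9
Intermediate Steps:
b(B, X) = 19/28 (b(B, X) = -76/(-112) = -76*(-1/112) = 19/28)
(-30579 - 35987)*(30229 + b(99, 23)) = (-30579 - 35987)*(30229 + 19/28) = -66566*846431/28 = -28171762973/14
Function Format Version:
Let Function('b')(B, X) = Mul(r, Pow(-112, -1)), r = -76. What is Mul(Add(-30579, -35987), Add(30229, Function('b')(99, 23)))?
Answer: Rational(-28171762973, 14) ≈ -2.0123e+9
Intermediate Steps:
Function('b')(B, X) = Rational(19, 28) (Function('b')(B, X) = Mul(-76, Pow(-112, -1)) = Mul(-76, Rational(-1, 112)) = Rational(19, 28))
Mul(Add(-30579, -35987), Add(30229, Function('b')(99, 23))) = Mul(Add(-30579, -35987), Add(30229, Rational(19, 28))) = Mul(-66566, Rational(846431, 28)) = Rational(-28171762973, 14)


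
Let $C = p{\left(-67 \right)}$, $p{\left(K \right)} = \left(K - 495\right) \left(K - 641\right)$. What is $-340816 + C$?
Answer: $57080$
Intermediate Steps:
$p{\left(K \right)} = \left(-641 + K\right) \left(-495 + K\right)$ ($p{\left(K \right)} = \left(-495 + K\right) \left(-641 + K\right) = \left(-641 + K\right) \left(-495 + K\right)$)
$C = 397896$ ($C = 317295 + \left(-67\right)^{2} - -76112 = 317295 + 4489 + 76112 = 397896$)
$-340816 + C = -340816 + 397896 = 57080$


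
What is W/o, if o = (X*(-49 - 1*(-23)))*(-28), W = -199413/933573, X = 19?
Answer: -66471/4304393912 ≈ -1.5443e-5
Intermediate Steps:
W = -66471/311191 (W = -199413*1/933573 = -66471/311191 ≈ -0.21360)
o = 13832 (o = (19*(-49 - 1*(-23)))*(-28) = (19*(-49 + 23))*(-28) = (19*(-26))*(-28) = -494*(-28) = 13832)
W/o = -66471/311191/13832 = -66471/311191*1/13832 = -66471/4304393912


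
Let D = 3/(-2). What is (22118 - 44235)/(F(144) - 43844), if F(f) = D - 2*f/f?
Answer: 44234/87695 ≈ 0.50441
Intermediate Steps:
D = -3/2 (D = 3*(-½) = -3/2 ≈ -1.5000)
F(f) = -7/2 (F(f) = -3/2 - 2*f/f = -3/2 - 2*1 = -3/2 - 2 = -7/2)
(22118 - 44235)/(F(144) - 43844) = (22118 - 44235)/(-7/2 - 43844) = -22117/(-87695/2) = -22117*(-2/87695) = 44234/87695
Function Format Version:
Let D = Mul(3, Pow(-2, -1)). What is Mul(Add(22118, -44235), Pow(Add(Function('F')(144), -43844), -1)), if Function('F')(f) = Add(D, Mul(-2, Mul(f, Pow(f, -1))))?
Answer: Rational(44234, 87695) ≈ 0.50441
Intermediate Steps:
D = Rational(-3, 2) (D = Mul(3, Rational(-1, 2)) = Rational(-3, 2) ≈ -1.5000)
Function('F')(f) = Rational(-7, 2) (Function('F')(f) = Add(Rational(-3, 2), Mul(-2, Mul(f, Pow(f, -1)))) = Add(Rational(-3, 2), Mul(-2, 1)) = Add(Rational(-3, 2), -2) = Rational(-7, 2))
Mul(Add(22118, -44235), Pow(Add(Function('F')(144), -43844), -1)) = Mul(Add(22118, -44235), Pow(Add(Rational(-7, 2), -43844), -1)) = Mul(-22117, Pow(Rational(-87695, 2), -1)) = Mul(-22117, Rational(-2, 87695)) = Rational(44234, 87695)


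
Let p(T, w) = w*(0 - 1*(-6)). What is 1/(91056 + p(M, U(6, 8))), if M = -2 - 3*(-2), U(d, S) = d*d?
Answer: 1/91272 ≈ 1.0956e-5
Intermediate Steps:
U(d, S) = d**2
M = 4 (M = -2 + 6 = 4)
p(T, w) = 6*w (p(T, w) = w*(0 + 6) = w*6 = 6*w)
1/(91056 + p(M, U(6, 8))) = 1/(91056 + 6*6**2) = 1/(91056 + 6*36) = 1/(91056 + 216) = 1/91272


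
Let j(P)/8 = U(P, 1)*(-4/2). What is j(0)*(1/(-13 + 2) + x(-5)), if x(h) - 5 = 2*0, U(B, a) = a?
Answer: -864/11 ≈ -78.545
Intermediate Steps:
j(P) = -16 (j(P) = 8*(1*(-4/2)) = 8*(1*(-4*1/2)) = 8*(1*(-2)) = 8*(-2) = -16)
x(h) = 5 (x(h) = 5 + 2*0 = 5 + 0 = 5)
j(0)*(1/(-13 + 2) + x(-5)) = -16*(1/(-13 + 2) + 5) = -16*(1/(-11) + 5) = -16*(-1/11 + 5) = -16*54/11 = -864/11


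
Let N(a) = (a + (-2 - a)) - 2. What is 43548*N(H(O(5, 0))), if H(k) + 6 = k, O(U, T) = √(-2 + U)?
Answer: -174192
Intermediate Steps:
H(k) = -6 + k
N(a) = -4 (N(a) = -2 - 2 = -4)
43548*N(H(O(5, 0))) = 43548*(-4) = -174192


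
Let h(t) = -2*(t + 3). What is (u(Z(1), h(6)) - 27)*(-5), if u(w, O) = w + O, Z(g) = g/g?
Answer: 220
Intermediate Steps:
Z(g) = 1
h(t) = -6 - 2*t (h(t) = -2*(3 + t) = -6 - 2*t)
u(w, O) = O + w
(u(Z(1), h(6)) - 27)*(-5) = (((-6 - 2*6) + 1) - 27)*(-5) = (((-6 - 12) + 1) - 27)*(-5) = ((-18 + 1) - 27)*(-5) = (-17 - 27)*(-5) = -44*(-5) = 220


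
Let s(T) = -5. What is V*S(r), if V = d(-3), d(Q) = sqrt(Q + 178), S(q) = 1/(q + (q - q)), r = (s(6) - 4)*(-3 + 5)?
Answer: -5*sqrt(7)/18 ≈ -0.73493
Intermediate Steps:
r = -18 (r = (-5 - 4)*(-3 + 5) = -9*2 = -18)
S(q) = 1/q (S(q) = 1/(q + 0) = 1/q)
d(Q) = sqrt(178 + Q)
V = 5*sqrt(7) (V = sqrt(178 - 3) = sqrt(175) = 5*sqrt(7) ≈ 13.229)
V*S(r) = (5*sqrt(7))/(-18) = (5*sqrt(7))*(-1/18) = -5*sqrt(7)/18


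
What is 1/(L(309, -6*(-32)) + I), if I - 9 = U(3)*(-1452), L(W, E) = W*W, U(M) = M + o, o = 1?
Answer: 1/89682 ≈ 1.1151e-5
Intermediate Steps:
U(M) = 1 + M (U(M) = M + 1 = 1 + M)
L(W, E) = W²
I = -5799 (I = 9 + (1 + 3)*(-1452) = 9 + 4*(-1452) = 9 - 5808 = -5799)
1/(L(309, -6*(-32)) + I) = 1/(309² - 5799) = 1/(95481 - 5799) = 1/89682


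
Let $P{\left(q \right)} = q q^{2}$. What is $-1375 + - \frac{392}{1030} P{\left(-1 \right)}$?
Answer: $- \frac{707929}{515} \approx -1374.6$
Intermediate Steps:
$P{\left(q \right)} = q^{3}$
$-1375 + - \frac{392}{1030} P{\left(-1 \right)} = -1375 + - \frac{392}{1030} \left(-1\right)^{3} = -1375 + \left(-392\right) \frac{1}{1030} \left(-1\right) = -1375 - - \frac{196}{515} = -1375 + \frac{196}{515} = - \frac{707929}{515}$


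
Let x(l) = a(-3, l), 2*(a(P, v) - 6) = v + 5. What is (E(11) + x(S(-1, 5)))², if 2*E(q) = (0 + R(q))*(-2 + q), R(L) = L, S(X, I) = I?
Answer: 14641/4 ≈ 3660.3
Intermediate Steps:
a(P, v) = 17/2 + v/2 (a(P, v) = 6 + (v + 5)/2 = 6 + (5 + v)/2 = 6 + (5/2 + v/2) = 17/2 + v/2)
x(l) = 17/2 + l/2
E(q) = q*(-2 + q)/2 (E(q) = ((0 + q)*(-2 + q))/2 = (q*(-2 + q))/2 = q*(-2 + q)/2)
(E(11) + x(S(-1, 5)))² = ((½)*11*(-2 + 11) + (17/2 + (½)*5))² = ((½)*11*9 + (17/2 + 5/2))² = (99/2 + 11)² = (121/2)² = 14641/4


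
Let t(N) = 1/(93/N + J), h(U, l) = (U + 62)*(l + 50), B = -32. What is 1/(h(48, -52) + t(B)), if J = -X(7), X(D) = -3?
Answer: -3/628 ≈ -0.0047771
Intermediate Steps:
h(U, l) = (50 + l)*(62 + U) (h(U, l) = (62 + U)*(50 + l) = (50 + l)*(62 + U))
J = 3 (J = -1*(-3) = 3)
t(N) = 1/(3 + 93/N) (t(N) = 1/(93/N + 3) = 1/(3 + 93/N))
1/(h(48, -52) + t(B)) = 1/((3100 + 50*48 + 62*(-52) + 48*(-52)) + (1/3)*(-32)/(31 - 32)) = 1/((3100 + 2400 - 3224 - 2496) + (1/3)*(-32)/(-1)) = 1/(-220 + (1/3)*(-32)*(-1)) = 1/(-220 + 32/3) = 1/(-628/3) = -3/628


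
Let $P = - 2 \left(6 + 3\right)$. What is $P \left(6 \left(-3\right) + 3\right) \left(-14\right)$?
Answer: $-3780$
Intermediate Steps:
$P = -18$ ($P = \left(-2\right) 9 = -18$)
$P \left(6 \left(-3\right) + 3\right) \left(-14\right) = - 18 \left(6 \left(-3\right) + 3\right) \left(-14\right) = - 18 \left(-18 + 3\right) \left(-14\right) = \left(-18\right) \left(-15\right) \left(-14\right) = 270 \left(-14\right) = -3780$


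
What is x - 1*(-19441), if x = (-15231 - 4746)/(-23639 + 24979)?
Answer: 26030963/1340 ≈ 19426.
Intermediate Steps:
x = -19977/1340 ≈ -14.908
x - 1*(-19441) = -19977/1340 - 1*(-19441) = -19977/1340 + 19441 = 26030963/1340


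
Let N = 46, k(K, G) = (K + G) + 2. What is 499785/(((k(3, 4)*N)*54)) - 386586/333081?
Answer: 5845421147/275791068 ≈ 21.195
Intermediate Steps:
k(K, G) = 2 + G + K (k(K, G) = (G + K) + 2 = 2 + G + K)
499785/(((k(3, 4)*N)*54)) - 386586/333081 = 499785/((((2 + 4 + 3)*46)*54)) - 386586/333081 = 499785/(((9*46)*54)) - 386586*1/333081 = 499785/((414*54)) - 42954/37009 = 499785/22356 - 42954/37009 = 499785*(1/22356) - 42954/37009 = 166595/7452 - 42954/37009 = 5845421147/275791068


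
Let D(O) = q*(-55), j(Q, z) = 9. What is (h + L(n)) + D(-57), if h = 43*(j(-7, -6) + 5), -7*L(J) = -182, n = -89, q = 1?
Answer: 573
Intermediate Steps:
D(O) = -55 (D(O) = 1*(-55) = -55)
L(J) = 26 (L(J) = -⅐*(-182) = 26)
h = 602 (h = 43*(9 + 5) = 43*14 = 602)
(h + L(n)) + D(-57) = (602 + 26) - 55 = 628 - 55 = 573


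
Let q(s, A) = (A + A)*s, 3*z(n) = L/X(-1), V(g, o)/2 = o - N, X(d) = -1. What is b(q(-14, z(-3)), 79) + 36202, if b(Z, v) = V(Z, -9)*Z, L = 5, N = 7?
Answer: 104126/3 ≈ 34709.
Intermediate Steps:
V(g, o) = -14 + 2*o (V(g, o) = 2*(o - 1*7) = 2*(o - 7) = 2*(-7 + o) = -14 + 2*o)
z(n) = -5/3 (z(n) = (5/(-1))/3 = (5*(-1))/3 = (⅓)*(-5) = -5/3)
q(s, A) = 2*A*s (q(s, A) = (2*A)*s = 2*A*s)
b(Z, v) = -32*Z (b(Z, v) = (-14 + 2*(-9))*Z = (-14 - 18)*Z = -32*Z)
b(q(-14, z(-3)), 79) + 36202 = -64*(-5)*(-14)/3 + 36202 = -32*140/3 + 36202 = -4480/3 + 36202 = 104126/3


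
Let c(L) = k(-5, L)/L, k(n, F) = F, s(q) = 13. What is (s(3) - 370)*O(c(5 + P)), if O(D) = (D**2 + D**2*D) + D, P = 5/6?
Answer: -1071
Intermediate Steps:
P = 5/6 (P = 5*(1/6) = 5/6 ≈ 0.83333)
c(L) = 1 (c(L) = L/L = 1)
O(D) = D + D**2 + D**3 (O(D) = (D**2 + D**3) + D = D + D**2 + D**3)
(s(3) - 370)*O(c(5 + P)) = (13 - 370)*(1*(1 + 1 + 1**2)) = -357*(1 + 1 + 1) = -357*3 = -1071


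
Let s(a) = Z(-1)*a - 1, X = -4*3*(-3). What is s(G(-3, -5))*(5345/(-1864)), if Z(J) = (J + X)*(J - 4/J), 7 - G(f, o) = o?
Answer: -6729355/1864 ≈ -3610.2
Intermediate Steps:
X = 36 (X = -12*(-3) = 36)
G(f, o) = 7 - o
Z(J) = (36 + J)*(J - 4/J) (Z(J) = (J + 36)*(J - 4/J) = (36 + J)*(J - 4/J))
s(a) = -1 + 105*a (s(a) = (-4 + (-1)² - 144/(-1) + 36*(-1))*a - 1 = (-4 + 1 - 144*(-1) - 36)*a - 1 = (-4 + 1 + 144 - 36)*a - 1 = 105*a - 1 = -1 + 105*a)
s(G(-3, -5))*(5345/(-1864)) = (-1 + 105*(7 - 1*(-5)))*(5345/(-1864)) = (-1 + 105*(7 + 5))*(5345*(-1/1864)) = (-1 + 105*12)*(-5345/1864) = (-1 + 1260)*(-5345/1864) = 1259*(-5345/1864) = -6729355/1864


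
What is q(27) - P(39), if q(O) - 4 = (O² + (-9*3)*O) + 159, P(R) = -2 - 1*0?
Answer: 165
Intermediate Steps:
P(R) = -2 (P(R) = -2 + 0 = -2)
q(O) = 163 + O² - 27*O (q(O) = 4 + ((O² + (-9*3)*O) + 159) = 4 + ((O² - 27*O) + 159) = 4 + (159 + O² - 27*O) = 163 + O² - 27*O)
q(27) - P(39) = (163 + 27² - 27*27) - 1*(-2) = (163 + 729 - 729) + 2 = 163 + 2 = 165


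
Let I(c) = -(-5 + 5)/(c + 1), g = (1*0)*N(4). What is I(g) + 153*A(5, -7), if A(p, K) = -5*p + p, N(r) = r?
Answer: -3060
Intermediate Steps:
g = 0 (g = (1*0)*4 = 0*4 = 0)
A(p, K) = -4*p
I(c) = 0 (I(c) = -0/(1 + c) = -1*0 = 0)
I(g) + 153*A(5, -7) = 0 + 153*(-4*5) = 0 + 153*(-20) = 0 - 3060 = -3060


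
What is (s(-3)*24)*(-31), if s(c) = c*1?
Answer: 2232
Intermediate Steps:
s(c) = c
(s(-3)*24)*(-31) = -3*24*(-31) = -72*(-31) = 2232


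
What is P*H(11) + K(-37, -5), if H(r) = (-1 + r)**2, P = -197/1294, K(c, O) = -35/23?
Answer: -249195/14881 ≈ -16.746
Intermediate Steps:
K(c, O) = -35/23 (K(c, O) = -35*1/23 = -35/23)
P = -197/1294 (P = -197*1/1294 = -197/1294 ≈ -0.15224)
P*H(11) + K(-37, -5) = -197*(-1 + 11)**2/1294 - 35/23 = -197/1294*10**2 - 35/23 = -197/1294*100 - 35/23 = -9850/647 - 35/23 = -249195/14881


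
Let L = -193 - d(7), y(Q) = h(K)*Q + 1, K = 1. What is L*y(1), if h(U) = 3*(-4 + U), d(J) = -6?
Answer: 1496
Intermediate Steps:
h(U) = -12 + 3*U
y(Q) = 1 - 9*Q (y(Q) = (-12 + 3*1)*Q + 1 = (-12 + 3)*Q + 1 = -9*Q + 1 = 1 - 9*Q)
L = -187 (L = -193 - 1*(-6) = -193 + 6 = -187)
L*y(1) = -187*(1 - 9*1) = -187*(1 - 9) = -187*(-8) = 1496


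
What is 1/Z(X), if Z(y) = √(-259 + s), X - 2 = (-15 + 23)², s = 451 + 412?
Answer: √151/302 ≈ 0.040689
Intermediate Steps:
s = 863
X = 66 (X = 2 + (-15 + 23)² = 2 + 8² = 2 + 64 = 66)
Z(y) = 2*√151 (Z(y) = √(-259 + 863) = √604 = 2*√151)
1/Z(X) = 1/(2*√151) = √151/302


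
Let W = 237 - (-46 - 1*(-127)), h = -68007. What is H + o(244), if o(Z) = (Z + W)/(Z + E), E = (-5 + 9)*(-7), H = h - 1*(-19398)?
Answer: -1312393/27 ≈ -48607.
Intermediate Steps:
H = -48609 (H = -68007 - 1*(-19398) = -68007 + 19398 = -48609)
E = -28 (E = 4*(-7) = -28)
W = 156 (W = 237 - (-46 + 127) = 237 - 1*81 = 237 - 81 = 156)
o(Z) = (156 + Z)/(-28 + Z) (o(Z) = (Z + 156)/(Z - 28) = (156 + Z)/(-28 + Z))
H + o(244) = -48609 + (156 + 244)/(-28 + 244) = -48609 + 400/216 = -48609 + (1/216)*400 = -48609 + 50/27 = -1312393/27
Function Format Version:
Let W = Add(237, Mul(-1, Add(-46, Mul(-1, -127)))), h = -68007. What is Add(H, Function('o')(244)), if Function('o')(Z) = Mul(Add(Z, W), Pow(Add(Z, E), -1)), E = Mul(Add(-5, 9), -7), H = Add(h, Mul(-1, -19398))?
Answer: Rational(-1312393, 27) ≈ -48607.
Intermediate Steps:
H = -48609 (H = Add(-68007, Mul(-1, -19398)) = Add(-68007, 19398) = -48609)
E = -28 (E = Mul(4, -7) = -28)
W = 156 (W = Add(237, Mul(-1, Add(-46, 127))) = Add(237, Mul(-1, 81)) = Add(237, -81) = 156)
Function('o')(Z) = Mul(Pow(Add(-28, Z), -1), Add(156, Z)) (Function('o')(Z) = Mul(Add(Z, 156), Pow(Add(Z, -28), -1)) = Mul(Add(156, Z), Pow(Add(-28, Z), -1)) = Mul(Pow(Add(-28, Z), -1), Add(156, Z)))
Add(H, Function('o')(244)) = Add(-48609, Mul(Pow(Add(-28, 244), -1), Add(156, 244))) = Add(-48609, Mul(Pow(216, -1), 400)) = Add(-48609, Mul(Rational(1, 216), 400)) = Add(-48609, Rational(50, 27)) = Rational(-1312393, 27)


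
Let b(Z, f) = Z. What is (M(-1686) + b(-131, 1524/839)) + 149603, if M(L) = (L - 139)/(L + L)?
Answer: 504021409/3372 ≈ 1.4947e+5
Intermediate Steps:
M(L) = (-139 + L)/(2*L) (M(L) = (-139 + L)/((2*L)) = (-139 + L)*(1/(2*L)) = (-139 + L)/(2*L))
(M(-1686) + b(-131, 1524/839)) + 149603 = ((1/2)*(-139 - 1686)/(-1686) - 131) + 149603 = ((1/2)*(-1/1686)*(-1825) - 131) + 149603 = (1825/3372 - 131) + 149603 = -439907/3372 + 149603 = 504021409/3372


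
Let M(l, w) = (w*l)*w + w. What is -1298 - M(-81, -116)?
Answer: 1088754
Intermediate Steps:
M(l, w) = w + l*w² (M(l, w) = (l*w)*w + w = l*w² + w = w + l*w²)
-1298 - M(-81, -116) = -1298 - (-116)*(1 - 81*(-116)) = -1298 - (-116)*(1 + 9396) = -1298 - (-116)*9397 = -1298 - 1*(-1090052) = -1298 + 1090052 = 1088754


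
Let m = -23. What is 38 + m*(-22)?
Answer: 544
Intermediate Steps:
38 + m*(-22) = 38 - 23*(-22) = 38 + 506 = 544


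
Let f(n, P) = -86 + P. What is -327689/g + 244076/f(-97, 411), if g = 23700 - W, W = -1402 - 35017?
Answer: 14567106119/19538675 ≈ 745.55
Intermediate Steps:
W = -36419
g = 60119 (g = 23700 - 1*(-36419) = 23700 + 36419 = 60119)
-327689/g + 244076/f(-97, 411) = -327689/60119 + 244076/(-86 + 411) = -327689*1/60119 + 244076/325 = -327689/60119 + 244076*(1/325) = -327689/60119 + 244076/325 = 14567106119/19538675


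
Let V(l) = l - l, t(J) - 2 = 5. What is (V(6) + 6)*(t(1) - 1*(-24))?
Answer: 186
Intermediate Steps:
t(J) = 7 (t(J) = 2 + 5 = 7)
V(l) = 0
(V(6) + 6)*(t(1) - 1*(-24)) = (0 + 6)*(7 - 1*(-24)) = 6*(7 + 24) = 6*31 = 186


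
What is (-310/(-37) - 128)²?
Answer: 19589476/1369 ≈ 14309.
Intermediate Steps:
(-310/(-37) - 128)² = (-310*(-1/37) - 128)² = (310/37 - 128)² = (-4426/37)² = 19589476/1369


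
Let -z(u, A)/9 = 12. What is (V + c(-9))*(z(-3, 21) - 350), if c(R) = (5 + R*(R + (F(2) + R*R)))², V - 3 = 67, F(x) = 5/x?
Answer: -405751589/2 ≈ -2.0288e+8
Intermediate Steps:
z(u, A) = -108 (z(u, A) = -9*12 = -108)
V = 70 (V = 3 + 67 = 70)
c(R) = (5 + R*(5/2 + R + R²))² (c(R) = (5 + R*(R + (5/2 + R*R)))² = (5 + R*(R + (5*(½) + R²)))² = (5 + R*(R + (5/2 + R²)))² = (5 + R*(5/2 + R + R²))²)
(V + c(-9))*(z(-3, 21) - 350) = (70 + (10 + 2*(-9)² + 2*(-9)³ + 5*(-9))²/4)*(-108 - 350) = (70 + (10 + 2*81 + 2*(-729) - 45)²/4)*(-458) = (70 + (10 + 162 - 1458 - 45)²/4)*(-458) = (70 + (¼)*(-1331)²)*(-458) = (70 + (¼)*1771561)*(-458) = (70 + 1771561/4)*(-458) = (1771841/4)*(-458) = -405751589/2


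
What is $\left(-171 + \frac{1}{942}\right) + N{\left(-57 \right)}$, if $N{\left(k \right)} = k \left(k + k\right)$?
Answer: $\frac{5960035}{942} \approx 6327.0$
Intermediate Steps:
$N{\left(k \right)} = 2 k^{2}$ ($N{\left(k \right)} = k 2 k = 2 k^{2}$)
$\left(-171 + \frac{1}{942}\right) + N{\left(-57 \right)} = \left(-171 + \frac{1}{942}\right) + 2 \left(-57\right)^{2} = \left(-171 + \frac{1}{942}\right) + 2 \cdot 3249 = - \frac{161081}{942} + 6498 = \frac{5960035}{942}$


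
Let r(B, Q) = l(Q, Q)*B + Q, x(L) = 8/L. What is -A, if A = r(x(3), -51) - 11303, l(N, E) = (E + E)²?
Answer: -16390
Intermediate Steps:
l(N, E) = 4*E² (l(N, E) = (2*E)² = 4*E²)
r(B, Q) = Q + 4*B*Q² (r(B, Q) = (4*Q²)*B + Q = 4*B*Q² + Q = Q + 4*B*Q²)
A = 16390 (A = -51*(1 + 4*(8/3)*(-51)) - 11303 = -51*(1 - 544) - 11303 = -51*(-543) - 11303 = 27693 - 11303 = 16390)
-A = -1*16390 = -16390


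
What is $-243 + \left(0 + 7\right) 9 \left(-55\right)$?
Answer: $-3708$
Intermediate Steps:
$-243 + \left(0 + 7\right) 9 \left(-55\right) = -243 + 7 \cdot 9 \left(-55\right) = -243 + 63 \left(-55\right) = -243 - 3465 = -3708$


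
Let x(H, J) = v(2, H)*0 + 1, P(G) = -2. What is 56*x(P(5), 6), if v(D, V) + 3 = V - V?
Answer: 56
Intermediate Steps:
v(D, V) = -3 (v(D, V) = -3 + (V - V) = -3 + 0 = -3)
x(H, J) = 1 (x(H, J) = -3*0 + 1 = 0 + 1 = 1)
56*x(P(5), 6) = 56*1 = 56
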